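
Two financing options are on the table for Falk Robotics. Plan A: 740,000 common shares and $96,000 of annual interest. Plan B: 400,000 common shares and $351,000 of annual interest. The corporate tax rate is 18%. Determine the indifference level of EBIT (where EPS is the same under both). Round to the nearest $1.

Set EPS_A = EPS_B: (EBIT − $96,000)(1 − 0.18) ÷ 740,000 = (EBIT − $351,000)(1 − 0.18) ÷ 400,000.
Cancelling (1 − t) and cross-multiplying: 400,000·(EBIT − 96,000) = 740,000·(EBIT − 351,000).
EBIT × (740,000 − 400,000) = 351,000 × 740,000 − 96,000 × 400,000 = 221,340,000,000, so EBIT = 221,340,000,000 ÷ 340,000 = 651,000.00.

$651,000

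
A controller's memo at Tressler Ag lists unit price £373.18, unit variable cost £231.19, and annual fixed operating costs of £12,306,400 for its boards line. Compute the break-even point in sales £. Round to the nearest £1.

£32,343,844

Contribution margin per unit = £373.18 − £231.19 = £141.99, a CM ratio of £141.99 ÷ £373.18 = 0.3805.
Break-even sales = FC ÷ CM ratio = £12,306,400 × £373.18 / £141.99 = £32,343,844.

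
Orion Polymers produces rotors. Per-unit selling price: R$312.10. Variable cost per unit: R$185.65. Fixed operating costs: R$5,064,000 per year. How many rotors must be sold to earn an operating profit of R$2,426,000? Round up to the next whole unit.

Unit CM = price − variable cost = R$312.10 − R$185.65 = R$126.45.
Required volume = (fixed costs + target profit) ÷ CM = (R$5,064,000 + R$2,426,000) ÷ R$126.45 = 59,232.90, so 59,233 rotors.

59,233 rotors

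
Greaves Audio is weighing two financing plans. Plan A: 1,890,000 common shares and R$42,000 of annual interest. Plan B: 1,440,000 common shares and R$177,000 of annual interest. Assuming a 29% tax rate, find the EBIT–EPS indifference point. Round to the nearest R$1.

Set EPS_A = EPS_B: (EBIT − R$42,000)(1 − 0.29) ÷ 1,890,000 = (EBIT − R$177,000)(1 − 0.29) ÷ 1,440,000.
The (1 − t) factor cancels: (EBIT − 42,000) × 1,440,000 = (EBIT − 177,000) × 1,890,000.
Solving, EBIT = (177,000·1,890,000 − 42,000·1,440,000) / (1,890,000 − 1,440,000) = 274,050,000,000 / 450,000 = 609,000.00.

R$609,000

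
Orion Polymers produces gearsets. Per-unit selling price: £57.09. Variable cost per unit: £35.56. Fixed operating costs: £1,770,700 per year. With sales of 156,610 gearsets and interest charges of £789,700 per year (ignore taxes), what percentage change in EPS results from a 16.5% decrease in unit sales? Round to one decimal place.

-68.6%

At 156,610 units, contribution = 156,610 × £21.53 = £3,371,813.30.
Operating income = contribution − fixed costs = £3,371,813.30 − £1,770,700 = £1,601,113.30.
After interest of £789,700.00, pre-tax earnings = £811,413.30.
Degree of combined leverage = contribution ÷ (EBIT − I) = £3,371,813.30 ÷ £811,413.30 = 4.1555.
EPS therefore changes by 4.1555 × (-16.5%) = -68.6%.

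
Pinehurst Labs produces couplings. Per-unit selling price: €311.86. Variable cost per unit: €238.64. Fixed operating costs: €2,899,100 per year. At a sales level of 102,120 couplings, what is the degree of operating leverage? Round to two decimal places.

1.63

At 102,120 units, contribution = 102,120 × €73.22 = €7,477,226.40.
Operating income = contribution − fixed costs = €7,477,226.40 − €2,899,100 = €4,578,126.40.
Degree of operating leverage = €7,477,226.40 / €4,578,126.40 = 1.6333.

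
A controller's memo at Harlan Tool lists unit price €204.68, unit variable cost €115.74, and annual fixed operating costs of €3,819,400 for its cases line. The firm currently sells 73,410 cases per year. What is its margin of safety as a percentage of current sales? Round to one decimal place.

41.5%

Each unit contributes €204.68 − €115.74 = €88.94. Break-even units = €3,819,400 ÷ €88.94 = 42,943.56; break-even revenue = 42,943.56 × €204.68 = €8,789,687.34.
Current sales = 73,410 × €204.68 = €15,025,558.80.
Margin of safety = (€15,025,558.80 − €8,789,687.34) ÷ €15,025,558.80 = 41.5%.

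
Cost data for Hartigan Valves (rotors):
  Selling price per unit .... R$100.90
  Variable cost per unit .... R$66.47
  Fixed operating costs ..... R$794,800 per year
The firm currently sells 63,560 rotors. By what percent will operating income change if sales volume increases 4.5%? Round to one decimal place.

+7.1%

Contribution at this volume is 63,560 × R$34.43 = R$2,188,370.80.
EBIT = R$2,188,370.80 − R$794,800 = R$1,393,570.80.
Degree of operating leverage = R$2,188,370.80 / R$1,393,570.80 = 1.5703.
So EBIT moves 1.5703 × (+4.5%) = +7.1%.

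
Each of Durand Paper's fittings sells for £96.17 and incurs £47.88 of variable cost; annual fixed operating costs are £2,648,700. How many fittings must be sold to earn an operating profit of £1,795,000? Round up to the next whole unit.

92,022 fittings

Unit CM = price − variable cost = £96.17 − £47.88 = £48.29.
Required volume = (fixed costs + target profit) ÷ CM = (£2,648,700 + £1,795,000) ÷ £48.29 = 92,021.12, so 92,022 fittings.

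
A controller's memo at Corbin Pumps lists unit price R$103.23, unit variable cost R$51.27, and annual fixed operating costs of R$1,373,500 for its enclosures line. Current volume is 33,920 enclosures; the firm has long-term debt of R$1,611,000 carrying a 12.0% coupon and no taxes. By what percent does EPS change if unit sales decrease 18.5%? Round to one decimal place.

-166.6%

Contribution at this volume is 33,920 × R$51.96 = R$1,762,483.20.
Operating income = contribution − fixed costs = R$1,762,483.20 − R$1,373,500 = R$388,983.20.
After interest of R$193,320.00, pre-tax earnings = R$195,663.20.
Degree of combined leverage = contribution ÷ (EBIT − I) = R$1,762,483.20 ÷ R$195,663.20 = 9.0077.
%ΔEPS = DCL × %ΔSales = 9.0077 × -18.5% = -166.6%.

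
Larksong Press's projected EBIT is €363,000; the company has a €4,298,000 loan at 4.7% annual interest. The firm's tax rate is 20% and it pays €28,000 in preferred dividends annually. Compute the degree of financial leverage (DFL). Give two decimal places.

2.88

Interest = €202,006.00.
Pre-tax preferred-dividend burden = €28,000 ÷ (1 − 0.20) = €35,000.00.
DFL = EBIT ÷ [EBIT − I − D_p/(1−t)] = €363,000 ÷ [€363,000 − €202,006.00 − €35,000.00] = €363,000 ÷ €125,994.00 = 2.8811.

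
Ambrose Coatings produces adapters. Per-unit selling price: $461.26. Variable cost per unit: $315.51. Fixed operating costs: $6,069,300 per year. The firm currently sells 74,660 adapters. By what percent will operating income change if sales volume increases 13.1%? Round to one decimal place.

Contribution at this volume is 74,660 × $145.75 = $10,881,695.00.
Operating income = contribution − fixed costs = $10,881,695.00 − $6,069,300 = $4,812,395.00.
Degree of operating leverage = $10,881,695.00 / $4,812,395.00 = 2.2612.
So EBIT moves 2.2612 × (+13.1%) = +29.6%.

+29.6%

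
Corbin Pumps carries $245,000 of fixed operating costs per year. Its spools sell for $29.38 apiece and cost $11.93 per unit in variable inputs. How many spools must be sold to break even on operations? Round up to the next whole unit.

Each unit contributes $29.38 − $11.93 = $17.45.
Units to break even: $245,000 ÷ $17.45 = 14,040.11, rounded up to 14,041.

14,041 spools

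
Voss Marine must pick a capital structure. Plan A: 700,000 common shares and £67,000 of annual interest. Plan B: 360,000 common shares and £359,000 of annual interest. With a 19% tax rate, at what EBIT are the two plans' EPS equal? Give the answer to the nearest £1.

£668,176

Set EPS_A = EPS_B: (EBIT − £67,000)(1 − 0.19) ÷ 700,000 = (EBIT − £359,000)(1 − 0.19) ÷ 360,000.
Cancelling (1 − t) and cross-multiplying: 360,000·(EBIT − 67,000) = 700,000·(EBIT − 359,000).
Solving, EBIT = (359,000·700,000 − 67,000·360,000) / (700,000 − 360,000) = 227,180,000,000 / 340,000 = 668,176.47.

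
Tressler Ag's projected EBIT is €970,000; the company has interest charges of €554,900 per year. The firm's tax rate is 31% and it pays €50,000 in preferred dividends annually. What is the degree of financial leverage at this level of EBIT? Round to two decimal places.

2.83

Annual interest charges come to €554,900.00.
Pre-tax preferred-dividend burden = €50,000 ÷ (1 − 0.31) = €72,463.77.
DFL = EBIT ÷ [EBIT − I − D_p/(1−t)] = €970,000 ÷ [€970,000 − €554,900.00 − €72,463.77] = €970,000 ÷ €342,636.23 = 2.8310.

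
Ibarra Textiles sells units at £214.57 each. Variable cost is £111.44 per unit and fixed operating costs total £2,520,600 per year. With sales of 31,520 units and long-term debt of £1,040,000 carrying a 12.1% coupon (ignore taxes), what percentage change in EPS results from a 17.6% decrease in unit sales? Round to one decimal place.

-94.7%

At 31,520 units, contribution = 31,520 × £103.13 = £3,250,657.60.
EBIT = £3,250,657.60 − £2,520,600 = £730,057.60.
Interest = £125,840.00, so EBIT − I = £604,217.60.
DCL = total CM / (EBIT − I) = £3,250,657.60 / £604,217.60 = 5.3799.
EPS therefore changes by 5.3799 × (-17.6%) = -94.7%.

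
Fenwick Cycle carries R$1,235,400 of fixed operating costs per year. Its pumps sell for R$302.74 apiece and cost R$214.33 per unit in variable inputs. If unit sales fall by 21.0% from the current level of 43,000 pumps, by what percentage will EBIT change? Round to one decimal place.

Contribution at this volume is 43,000 × R$88.41 = R$3,801,630.00.
Operating income = contribution − fixed costs = R$3,801,630.00 − R$1,235,400 = R$2,566,230.00.
DOL = contribution ÷ EBIT = R$3,801,630.00 ÷ R$2,566,230.00 = 1.4814.
%ΔEBIT = DOL × %ΔSales = 1.4814 × -21.0% = -31.1%.

-31.1%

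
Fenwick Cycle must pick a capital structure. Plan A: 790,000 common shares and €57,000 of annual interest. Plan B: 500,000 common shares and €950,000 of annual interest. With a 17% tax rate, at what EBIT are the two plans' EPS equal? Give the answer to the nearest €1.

At indifference, (EBIT − 57,000)(1 − t)/790,000 = (EBIT − 950,000)(1 − t)/500,000.
Cancelling (1 − t) and cross-multiplying: 500,000·(EBIT − 57,000) = 790,000·(EBIT − 950,000).
EBIT × (790,000 − 500,000) = 950,000 × 790,000 − 57,000 × 500,000 = 722,000,000,000, so EBIT = 722,000,000,000 ÷ 290,000 = 2,489,655.17.

€2,489,655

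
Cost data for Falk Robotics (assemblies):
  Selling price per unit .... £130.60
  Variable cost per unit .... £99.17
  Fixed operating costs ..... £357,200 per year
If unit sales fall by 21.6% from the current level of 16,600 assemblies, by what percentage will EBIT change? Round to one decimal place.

Contribution at this volume is 16,600 × £31.43 = £521,738.00.
EBIT = £521,738.00 − £357,200 = £164,538.00.
So DOL = total CM / EBIT = £521,738.00 / £164,538.00 = 3.1709.
Operating income changes by 3.1709 × -21.6% = -68.5%.

-68.5%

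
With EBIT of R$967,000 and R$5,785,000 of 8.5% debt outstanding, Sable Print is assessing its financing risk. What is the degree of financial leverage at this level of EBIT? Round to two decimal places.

Annual interest charges come to R$491,725.00.
DFL = EBIT ÷ (EBIT − I) = R$967,000 ÷ (R$967,000 − R$491,725.00) = R$967,000 ÷ R$475,275.00 = 2.0346.

2.03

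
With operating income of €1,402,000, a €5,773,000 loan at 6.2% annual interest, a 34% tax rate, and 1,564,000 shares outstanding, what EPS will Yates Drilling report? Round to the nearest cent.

€0.44

Pre-tax income = €1,402,000 − €357,926.00 = €1,044,074.00.
Net income = €1,044,074.00 × (1 − 0.34) = €689,088.84.
Per share: €689,088.84 / 1,564,000 shares = €0.44.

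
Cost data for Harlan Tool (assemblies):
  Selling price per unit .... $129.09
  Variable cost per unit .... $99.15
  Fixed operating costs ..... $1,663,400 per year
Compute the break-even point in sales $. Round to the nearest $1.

CM per unit = $129.09 − $99.15 = $29.94; CM ratio = $29.94 / $129.09 = 0.2319.
Break-even revenue = fixed costs × price ÷ CM = $1,663,400 × $129.09 ÷ $29.94 = $7,171,954.

$7,171,954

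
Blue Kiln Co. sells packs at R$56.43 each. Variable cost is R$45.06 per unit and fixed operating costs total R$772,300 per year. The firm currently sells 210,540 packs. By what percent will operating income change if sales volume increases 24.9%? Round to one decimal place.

Contribution at this volume is 210,540 × R$11.37 = R$2,393,839.80.
Operating income = contribution − fixed costs = R$2,393,839.80 − R$772,300 = R$1,621,539.80.
DOL = contribution ÷ EBIT = R$2,393,839.80 ÷ R$1,621,539.80 = 1.4763.
%ΔEBIT = DOL × %ΔSales = 1.4763 × +24.9% = +36.8%.

+36.8%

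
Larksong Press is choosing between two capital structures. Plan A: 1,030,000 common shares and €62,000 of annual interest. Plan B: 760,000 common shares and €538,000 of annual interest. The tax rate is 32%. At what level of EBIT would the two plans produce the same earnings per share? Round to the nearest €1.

Set EPS_A = EPS_B: (EBIT − €62,000)(1 − 0.32) ÷ 1,030,000 = (EBIT − €538,000)(1 − 0.32) ÷ 760,000.
Cancelling (1 − t) and cross-multiplying: 760,000·(EBIT − 62,000) = 1,030,000·(EBIT − 538,000).
EBIT × (1,030,000 − 760,000) = 538,000 × 1,030,000 − 62,000 × 760,000 = 507,020,000,000, so EBIT = 507,020,000,000 ÷ 270,000 = 1,877,851.85.

€1,877,852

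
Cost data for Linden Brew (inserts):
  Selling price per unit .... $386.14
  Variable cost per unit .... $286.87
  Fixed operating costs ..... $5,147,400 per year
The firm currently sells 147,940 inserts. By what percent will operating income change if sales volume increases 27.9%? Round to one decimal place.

Contribution at this volume is 147,940 × $99.27 = $14,686,003.80.
Subtracting fixed costs: EBIT = $14,686,003.80 − $5,147,400 = $9,538,603.80.
DOL = contribution ÷ EBIT = $14,686,003.80 ÷ $9,538,603.80 = 1.5396.
Operating income changes by 1.5396 × +27.9% = +43.0%.

+43.0%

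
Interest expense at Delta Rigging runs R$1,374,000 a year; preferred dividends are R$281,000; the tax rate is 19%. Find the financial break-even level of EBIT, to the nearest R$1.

Preferred dividends are paid after tax, so their pre-tax equivalent is R$281,000 ÷ (1 − 0.19) = R$346,913.58.
EPS = 0 when EBIT covers interest plus the pre-tax preferred burden: R$1,374,000 + R$346,913.58 = R$1,720,913.58.

R$1,720,914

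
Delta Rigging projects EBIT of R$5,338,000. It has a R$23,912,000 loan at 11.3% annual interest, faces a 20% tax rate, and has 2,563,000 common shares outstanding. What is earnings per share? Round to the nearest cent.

Pre-tax income = R$5,338,000 − R$2,702,056.00 = R$2,635,944.00.
After tax at 20%: net income = R$2,635,944.00 × 0.80 = R$2,108,755.20.
Per share: R$2,108,755.20 / 2,563,000 shares = R$0.82.

R$0.82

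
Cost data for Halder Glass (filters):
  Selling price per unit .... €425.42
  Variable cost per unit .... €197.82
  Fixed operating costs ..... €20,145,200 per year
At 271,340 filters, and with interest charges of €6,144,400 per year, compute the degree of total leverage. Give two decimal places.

1.74

Total contribution margin = 271,340 × €227.60 = €61,756,984.00.
EBIT = €61,756,984.00 − €20,145,200 = €41,611,784.00. Interest = €6,144,400.00.
DOL = €61,756,984.00 ÷ €41,611,784.00 = 1.4841; DFL = €41,611,784.00 ÷ €35,467,384.00 = 1.1732.
DCL = DOL × DFL = 1.4841 × 1.1732 = 1.7411.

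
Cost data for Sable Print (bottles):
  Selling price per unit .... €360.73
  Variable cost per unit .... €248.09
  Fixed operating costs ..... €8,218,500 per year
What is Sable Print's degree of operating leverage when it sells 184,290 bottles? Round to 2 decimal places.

1.66

Contribution at this volume is 184,290 × €112.64 = €20,758,425.60.
Operating income = contribution − fixed costs = €20,758,425.60 − €8,218,500 = €12,539,925.60.
DOL = contribution ÷ EBIT = €20,758,425.60 ÷ €12,539,925.60 = 1.6554.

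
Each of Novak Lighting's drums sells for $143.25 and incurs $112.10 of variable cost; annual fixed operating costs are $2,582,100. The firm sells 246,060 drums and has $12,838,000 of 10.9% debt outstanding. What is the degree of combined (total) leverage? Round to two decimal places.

2.08

Contribution at this volume is 246,060 × $31.15 = $7,664,769.00.
Operating income = contribution − fixed costs = $7,664,769.00 − $2,582,100 = $5,082,669.00. Interest = $1,399,342.00.
DOL = $7,664,769.00 ÷ $5,082,669.00 = 1.5080; DFL = $5,082,669.00 ÷ $3,683,327.00 = 1.3799.
DCL = DOL × DFL = 1.5080 × 1.3799 = 2.0809.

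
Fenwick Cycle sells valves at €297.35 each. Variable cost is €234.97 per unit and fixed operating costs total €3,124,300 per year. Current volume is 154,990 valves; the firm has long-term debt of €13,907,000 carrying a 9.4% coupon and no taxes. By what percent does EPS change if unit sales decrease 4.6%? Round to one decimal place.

Contribution at this volume is 154,990 × €62.38 = €9,668,276.20.
EBIT = €9,668,276.20 − €3,124,300 = €6,543,976.20.
After interest of €1,307,258.00, pre-tax earnings = €5,236,718.20.
Degree of combined leverage = contribution ÷ (EBIT − I) = €9,668,276.20 ÷ €5,236,718.20 = 1.8462.
%ΔEPS = DCL × %ΔSales = 1.8462 × -4.6% = -8.5%.

-8.5%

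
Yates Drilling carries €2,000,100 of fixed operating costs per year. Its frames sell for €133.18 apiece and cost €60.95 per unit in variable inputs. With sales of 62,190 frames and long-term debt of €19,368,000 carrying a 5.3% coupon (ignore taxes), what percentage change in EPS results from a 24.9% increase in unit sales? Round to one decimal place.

Contribution at this volume is 62,190 × €72.23 = €4,491,983.70.
Operating income = contribution − fixed costs = €4,491,983.70 − €2,000,100 = €2,491,883.70.
Interest = €1,026,504.00, so EBIT − I = €1,465,379.70.
Degree of combined leverage = contribution ÷ (EBIT − I) = €4,491,983.70 ÷ €1,465,379.70 = 3.0654.
%ΔEPS = DCL × %ΔSales = 3.0654 × +24.9% = +76.3%.

+76.3%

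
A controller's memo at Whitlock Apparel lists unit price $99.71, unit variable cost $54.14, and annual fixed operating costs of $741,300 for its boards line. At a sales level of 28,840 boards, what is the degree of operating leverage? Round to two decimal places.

Contribution at this volume is 28,840 × $45.57 = $1,314,238.80.
Operating income = contribution − fixed costs = $1,314,238.80 − $741,300 = $572,938.80.
So DOL = total CM / EBIT = $1,314,238.80 / $572,938.80 = 2.2939.

2.29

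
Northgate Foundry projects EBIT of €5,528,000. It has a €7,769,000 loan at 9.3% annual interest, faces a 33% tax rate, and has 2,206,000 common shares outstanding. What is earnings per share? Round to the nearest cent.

Interest = €722,517.00, so EBT = €5,528,000 − €722,517.00 = €4,805,483.00.
After tax at 33%: net income = €4,805,483.00 × 0.67 = €3,219,673.61.
Per share: €3,219,673.61 / 2,206,000 shares = €1.46.

€1.46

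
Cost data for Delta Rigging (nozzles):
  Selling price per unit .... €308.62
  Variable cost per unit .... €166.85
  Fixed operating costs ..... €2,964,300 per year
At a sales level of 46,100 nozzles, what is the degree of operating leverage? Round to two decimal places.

1.83

Total contribution margin = 46,100 × €141.77 = €6,535,597.00.
Operating income = contribution − fixed costs = €6,535,597.00 − €2,964,300 = €3,571,297.00.
DOL = contribution ÷ EBIT = €6,535,597.00 ÷ €3,571,297.00 = 1.8300.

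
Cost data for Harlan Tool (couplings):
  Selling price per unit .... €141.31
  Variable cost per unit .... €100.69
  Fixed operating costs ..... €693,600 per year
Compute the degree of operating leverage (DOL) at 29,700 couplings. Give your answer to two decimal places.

2.35

At 29,700 units, contribution = 29,700 × €40.62 = €1,206,414.00.
Operating income = contribution − fixed costs = €1,206,414.00 − €693,600 = €512,814.00.
DOL = contribution ÷ EBIT = €1,206,414.00 ÷ €512,814.00 = 2.3525.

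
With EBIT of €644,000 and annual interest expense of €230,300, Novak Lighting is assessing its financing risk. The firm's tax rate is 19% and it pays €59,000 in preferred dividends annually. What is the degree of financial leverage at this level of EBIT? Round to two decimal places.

1.89

Annual interest charges come to €230,300.00.
Preferred dividends grossed up pre-tax: €59,000 / (1 − 0.19) = €72,839.51.
DFL = EBIT ÷ [EBIT − I − D_p/(1−t)] = €644,000 ÷ [€644,000 − €230,300.00 − €72,839.51] = €644,000 ÷ €340,860.49 = 1.8893.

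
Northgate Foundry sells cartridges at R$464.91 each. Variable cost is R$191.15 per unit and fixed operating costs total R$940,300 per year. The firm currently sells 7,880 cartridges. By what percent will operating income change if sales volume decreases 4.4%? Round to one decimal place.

-7.8%

Contribution at this volume is 7,880 × R$273.76 = R$2,157,228.80.
Operating income = contribution − fixed costs = R$2,157,228.80 − R$940,300 = R$1,216,928.80.
Degree of operating leverage = R$2,157,228.80 / R$1,216,928.80 = 1.7727.
%ΔEBIT = DOL × %ΔSales = 1.7727 × -4.4% = -7.8%.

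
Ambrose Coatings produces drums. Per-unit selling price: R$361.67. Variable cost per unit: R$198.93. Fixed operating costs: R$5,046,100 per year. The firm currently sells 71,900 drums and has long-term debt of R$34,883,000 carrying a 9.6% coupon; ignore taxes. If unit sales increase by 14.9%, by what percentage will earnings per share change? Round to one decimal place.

Contribution at this volume is 71,900 × R$162.74 = R$11,701,006.00.
Operating income = contribution − fixed costs = R$11,701,006.00 − R$5,046,100 = R$6,654,906.00.
Interest = R$3,348,768.00, so EBIT − I = R$3,306,138.00.
DCL = total CM / (EBIT − I) = R$11,701,006.00 / R$3,306,138.00 = 3.5392.
%ΔEPS = DCL × %ΔSales = 3.5392 × +14.9% = +52.7%.

+52.7%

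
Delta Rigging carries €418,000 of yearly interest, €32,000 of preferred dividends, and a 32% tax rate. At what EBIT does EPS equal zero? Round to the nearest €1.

Grossing the preferred dividend up to pre-tax terms: €32,000 / (1 − 0.32) = €47,058.82.
EPS = 0 when EBIT covers interest plus the pre-tax preferred burden: €418,000 + €47,058.82 = €465,058.82.

€465,059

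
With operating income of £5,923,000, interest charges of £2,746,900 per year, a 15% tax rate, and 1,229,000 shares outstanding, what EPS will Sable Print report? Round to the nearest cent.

£2.20

Interest = £2,746,900.00, so EBT = £5,923,000 − £2,746,900.00 = £3,176,100.00.
Net income = £3,176,100.00 × (1 − 0.15) = £2,699,685.00.
EPS = £2,699,685.00 ÷ 1,229,000 = £2.20.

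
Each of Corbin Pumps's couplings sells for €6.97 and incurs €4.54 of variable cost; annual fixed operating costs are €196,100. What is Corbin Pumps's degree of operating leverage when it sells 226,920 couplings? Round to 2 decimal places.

1.55

Total contribution margin = 226,920 × €2.43 = €551,415.60.
EBIT = €551,415.60 − €196,100 = €355,315.60.
So DOL = total CM / EBIT = €551,415.60 / €355,315.60 = 1.5519.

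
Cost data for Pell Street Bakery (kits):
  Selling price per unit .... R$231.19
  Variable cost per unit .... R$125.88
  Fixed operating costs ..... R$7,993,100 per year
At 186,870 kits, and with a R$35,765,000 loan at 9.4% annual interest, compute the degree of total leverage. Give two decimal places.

2.36

Total contribution margin = 186,870 × R$105.31 = R$19,679,279.70.
Operating income = contribution − fixed costs = R$19,679,279.70 − R$7,993,100 = R$11,686,179.70. Interest = R$3,361,910.00.
DOL = R$19,679,279.70 ÷ R$11,686,179.70 = 1.6840; DFL = R$11,686,179.70 ÷ R$8,324,269.70 = 1.4039.
Combined leverage = 1.6840 × 1.4039 = 2.3642.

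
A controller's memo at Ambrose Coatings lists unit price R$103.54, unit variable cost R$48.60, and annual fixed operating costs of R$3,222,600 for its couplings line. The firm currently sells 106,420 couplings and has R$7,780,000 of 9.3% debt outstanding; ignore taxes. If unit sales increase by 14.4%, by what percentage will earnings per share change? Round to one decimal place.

+44.3%

Contribution at this volume is 106,420 × R$54.94 = R$5,846,714.80.
Subtracting fixed costs: EBIT = R$5,846,714.80 − R$3,222,600 = R$2,624,114.80.
Interest = R$723,540.00, so EBIT − I = R$1,900,574.80.
Degree of combined leverage = contribution ÷ (EBIT − I) = R$5,846,714.80 ÷ R$1,900,574.80 = 3.0763.
EPS therefore changes by 3.0763 × (+14.4%) = +44.3%.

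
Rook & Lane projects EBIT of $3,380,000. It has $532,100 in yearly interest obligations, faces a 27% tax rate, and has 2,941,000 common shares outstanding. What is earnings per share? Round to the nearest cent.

Pre-tax income = $3,380,000 − $532,100.00 = $2,847,900.00.
After tax at 27%: net income = $2,847,900.00 × 0.73 = $2,078,967.00.
EPS = $2,078,967.00 ÷ 2,941,000 = $0.71.

$0.71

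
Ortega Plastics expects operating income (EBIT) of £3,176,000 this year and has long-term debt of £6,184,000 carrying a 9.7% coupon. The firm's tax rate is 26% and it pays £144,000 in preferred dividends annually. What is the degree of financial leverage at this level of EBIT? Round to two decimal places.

1.33

Annual interest charges come to £599,848.00.
Pre-tax preferred-dividend burden = £144,000 ÷ (1 − 0.26) = £194,594.59.
DFL = EBIT ÷ [EBIT − I − D_p/(1−t)] = £3,176,000 ÷ [£3,176,000 − £599,848.00 − £194,594.59] = £3,176,000 ÷ £2,381,557.41 = 1.3336.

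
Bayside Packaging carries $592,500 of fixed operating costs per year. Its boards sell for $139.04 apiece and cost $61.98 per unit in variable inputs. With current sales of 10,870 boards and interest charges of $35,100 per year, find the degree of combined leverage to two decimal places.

Contribution at this volume is 10,870 × $77.06 = $837,642.20.
Subtracting fixed costs: EBIT = $837,642.20 − $592,500 = $245,142.20. Interest = $35,100.00.
DOL = $837,642.20 ÷ $245,142.20 = 3.4170; DFL = $245,142.20 ÷ $210,042.20 = 1.1671.
DCL = DOL × DFL = 3.4170 × 1.1671 = 3.9880.

3.99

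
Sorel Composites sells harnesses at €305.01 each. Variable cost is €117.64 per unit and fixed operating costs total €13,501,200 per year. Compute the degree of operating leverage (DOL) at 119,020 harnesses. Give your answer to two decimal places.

At 119,020 units, contribution = 119,020 × €187.37 = €22,300,777.40.
EBIT = €22,300,777.40 − €13,501,200 = €8,799,577.40.
So DOL = total CM / EBIT = €22,300,777.40 / €8,799,577.40 = 2.5343.

2.53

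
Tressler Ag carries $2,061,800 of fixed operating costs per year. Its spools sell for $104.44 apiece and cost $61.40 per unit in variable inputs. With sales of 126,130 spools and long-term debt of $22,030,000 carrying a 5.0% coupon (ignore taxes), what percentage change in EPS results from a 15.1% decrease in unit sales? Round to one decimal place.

-36.2%

Total contribution margin = 126,130 × $43.04 = $5,428,635.20.
Operating income = contribution − fixed costs = $5,428,635.20 − $2,061,800 = $3,366,835.20.
After interest of $1,101,500.00, pre-tax earnings = $2,265,335.20.
DCL = total CM / (EBIT − I) = $5,428,635.20 / $2,265,335.20 = 2.3964.
EPS therefore changes by 2.3964 × (-15.1%) = -36.2%.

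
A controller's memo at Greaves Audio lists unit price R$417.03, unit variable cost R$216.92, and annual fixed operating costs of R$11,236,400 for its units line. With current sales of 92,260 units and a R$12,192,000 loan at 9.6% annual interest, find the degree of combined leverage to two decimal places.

Total contribution margin = 92,260 × R$200.11 = R$18,462,148.60.
Operating income = contribution − fixed costs = R$18,462,148.60 − R$11,236,400 = R$7,225,748.60. Interest = R$1,170,432.00.
DOL = R$18,462,148.60 ÷ R$7,225,748.60 = 2.5550; DFL = R$7,225,748.60 ÷ R$6,055,316.60 = 1.1933.
Combined leverage = 2.5550 × 1.1933 = 3.0489.

3.05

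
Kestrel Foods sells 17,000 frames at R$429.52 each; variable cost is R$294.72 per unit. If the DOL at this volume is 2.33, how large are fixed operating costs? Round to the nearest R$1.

At 17,000 units, contribution = 17,000 × R$134.80 = R$2,291,600.00.
Since DOL = CM ÷ EBIT, EBIT = R$2,291,600.00 ÷ 2.33 = R$983,519.31.
And FC = contribution − EBIT = R$2,291,600.00 − R$983,519.31 = R$1,308,081.

R$1,308,081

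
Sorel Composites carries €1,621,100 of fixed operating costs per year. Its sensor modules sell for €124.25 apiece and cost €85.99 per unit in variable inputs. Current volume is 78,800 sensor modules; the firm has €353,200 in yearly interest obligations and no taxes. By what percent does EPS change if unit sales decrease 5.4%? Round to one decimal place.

-15.6%

Total contribution margin = 78,800 × €38.26 = €3,014,888.00.
Subtracting fixed costs: EBIT = €3,014,888.00 − €1,621,100 = €1,393,788.00.
Interest = €353,200.00, so EBIT − I = €1,040,588.00.
Degree of combined leverage = contribution ÷ (EBIT − I) = €3,014,888.00 ÷ €1,040,588.00 = 2.8973.
%ΔEPS = DCL × %ΔSales = 2.8973 × -5.4% = -15.6%.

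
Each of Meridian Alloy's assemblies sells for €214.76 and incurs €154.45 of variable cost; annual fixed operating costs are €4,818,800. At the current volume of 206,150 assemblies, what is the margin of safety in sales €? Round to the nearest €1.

Unit CM = price − variable cost = €214.76 − €154.45 = €60.31. Break-even units = €4,818,800 ÷ €60.31 = 79,900.51; break-even revenue = 79,900.51 × €214.76 = €17,159,434.39.
Actual sales revenue = 206,150 × €214.76 = €44,272,774.00.
Margin of safety = €44,272,774.00 − €17,159,434.39 = €27,113,340.

€27,113,340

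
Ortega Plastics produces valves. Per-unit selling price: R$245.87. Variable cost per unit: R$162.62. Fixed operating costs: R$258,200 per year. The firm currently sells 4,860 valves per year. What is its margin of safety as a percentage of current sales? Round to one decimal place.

Unit CM = price − variable cost = R$245.87 − R$162.62 = R$83.25. Break-even units = R$258,200 ÷ R$83.25 = 3,101.50; break-even revenue = 3,101.50 × R$245.87 = R$762,566.17.
Current sales = 4,860 × R$245.87 = R$1,194,928.20.
Margin of safety = (R$1,194,928.20 − R$762,566.17) ÷ R$1,194,928.20 = 36.2%.

36.2%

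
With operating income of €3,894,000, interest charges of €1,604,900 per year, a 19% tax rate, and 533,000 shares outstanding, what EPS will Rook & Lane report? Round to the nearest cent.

€3.48

Pre-tax income = €3,894,000 − €1,604,900.00 = €2,289,100.00.
Net income = €2,289,100.00 × (1 − 0.19) = €1,854,171.00.
Per share: €1,854,171.00 / 533,000 shares = €3.48.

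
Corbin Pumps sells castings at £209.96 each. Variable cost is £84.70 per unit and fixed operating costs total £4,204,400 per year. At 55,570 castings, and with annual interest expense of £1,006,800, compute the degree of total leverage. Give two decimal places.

3.98

Contribution at this volume is 55,570 × £125.26 = £6,960,698.20.
Subtracting fixed costs: EBIT = £6,960,698.20 − £4,204,400 = £2,756,298.20. Interest = £1,006,800.00, so EBIT − I = £1,749,498.20.
DCL = contribution ÷ (EBIT − I) = £6,960,698.20 ÷ £1,749,498.20 = 3.9787.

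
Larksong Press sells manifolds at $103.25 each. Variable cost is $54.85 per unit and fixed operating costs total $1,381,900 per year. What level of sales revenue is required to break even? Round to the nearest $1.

$2,947,958

CM per unit = $103.25 − $54.85 = $48.40; CM ratio = $48.40 / $103.25 = 0.4688.
Break-even sales = FC ÷ CM ratio = $1,381,900 × $103.25 / $48.40 = $2,947,958.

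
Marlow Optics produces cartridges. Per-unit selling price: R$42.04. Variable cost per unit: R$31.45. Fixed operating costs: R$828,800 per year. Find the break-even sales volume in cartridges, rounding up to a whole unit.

Each unit contributes R$42.04 − R$31.45 = R$10.59.
Units to break even: R$828,800 ÷ R$10.59 = 78,262.51, rounded up to 78,263.

78,263 cartridges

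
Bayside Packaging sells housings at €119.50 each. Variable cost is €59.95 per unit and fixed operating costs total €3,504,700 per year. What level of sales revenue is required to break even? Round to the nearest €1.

€7,032,941

CM per unit = €119.50 − €59.95 = €59.55; CM ratio = €59.55 / €119.50 = 0.4983.
Break-even sales = FC ÷ CM ratio = €3,504,700 × €119.50 / €59.55 = €7,032,941.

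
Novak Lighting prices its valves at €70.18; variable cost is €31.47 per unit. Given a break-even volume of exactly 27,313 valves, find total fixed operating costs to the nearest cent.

€1,057,286.23

Unit CM = price − variable cost = €70.18 − €31.47 = €38.71.
Fixed costs = break-even units × CM = 27,313 × €38.71 = €1,057,286.23.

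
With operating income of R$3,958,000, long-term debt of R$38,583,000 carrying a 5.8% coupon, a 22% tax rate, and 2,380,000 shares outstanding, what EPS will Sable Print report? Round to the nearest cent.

R$0.56

Interest = R$2,237,814.00, so EBT = R$3,958,000 − R$2,237,814.00 = R$1,720,186.00.
After tax at 22%: net income = R$1,720,186.00 × 0.78 = R$1,341,745.08.
Per share: R$1,341,745.08 / 2,380,000 shares = R$0.56.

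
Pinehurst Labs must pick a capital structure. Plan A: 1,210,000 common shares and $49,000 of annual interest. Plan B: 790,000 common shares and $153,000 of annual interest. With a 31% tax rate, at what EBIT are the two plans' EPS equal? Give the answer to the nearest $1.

$348,619

At indifference, (EBIT − 49,000)(1 − t)/1,210,000 = (EBIT − 153,000)(1 − t)/790,000.
The (1 − t) factor cancels: (EBIT − 49,000) × 790,000 = (EBIT − 153,000) × 1,210,000.
Solving, EBIT = (153,000·1,210,000 − 49,000·790,000) / (1,210,000 − 790,000) = 146,420,000,000 / 420,000 = 348,619.05.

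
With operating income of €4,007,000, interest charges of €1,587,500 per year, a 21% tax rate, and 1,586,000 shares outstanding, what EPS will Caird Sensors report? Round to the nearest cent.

Interest = €1,587,500.00, so EBT = €4,007,000 − €1,587,500.00 = €2,419,500.00.
After tax at 21%: net income = €2,419,500.00 × 0.79 = €1,911,405.00.
EPS = €1,911,405.00 ÷ 1,586,000 = €1.21.

€1.21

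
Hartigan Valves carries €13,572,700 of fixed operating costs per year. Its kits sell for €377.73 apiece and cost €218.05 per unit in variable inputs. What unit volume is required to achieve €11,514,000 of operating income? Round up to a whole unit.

157,107 kits

Unit CM = price − variable cost = €377.73 − €218.05 = €159.68.
Required volume = (fixed costs + target profit) ÷ CM = (€13,572,700 + €11,514,000) ÷ €159.68 = 157,106.09, so 157,107 kits.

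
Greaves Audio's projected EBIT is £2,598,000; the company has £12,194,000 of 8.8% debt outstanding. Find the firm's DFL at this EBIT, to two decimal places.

1.70

Interest = £1,073,072.00.
DFL = EBIT ÷ (EBIT − I) = £2,598,000 ÷ (£2,598,000 − £1,073,072.00) = £2,598,000 ÷ £1,524,928.00 = 1.7037.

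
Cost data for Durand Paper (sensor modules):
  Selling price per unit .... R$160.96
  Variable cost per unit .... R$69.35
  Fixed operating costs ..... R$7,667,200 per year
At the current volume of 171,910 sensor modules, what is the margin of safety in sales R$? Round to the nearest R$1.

Unit CM = price − variable cost = R$160.96 − R$69.35 = R$91.61. Break-even units = R$7,667,200 ÷ R$91.61 = 83,693.92; break-even revenue = 83,693.92 × R$160.96 = R$13,471,373.34.
Actual sales revenue = 171,910 × R$160.96 = R$27,670,633.60.
Margin of safety = R$27,670,633.60 − R$13,471,373.34 = R$14,199,260.

R$14,199,260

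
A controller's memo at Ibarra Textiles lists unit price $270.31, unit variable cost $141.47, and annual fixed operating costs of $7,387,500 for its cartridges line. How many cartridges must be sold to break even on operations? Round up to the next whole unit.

57,339 cartridges

Unit CM = price − variable cost = $270.31 − $141.47 = $128.84.
Break-even Q = $7,387,500 / $128.84 = 57,338.56 → 57,339 cartridges.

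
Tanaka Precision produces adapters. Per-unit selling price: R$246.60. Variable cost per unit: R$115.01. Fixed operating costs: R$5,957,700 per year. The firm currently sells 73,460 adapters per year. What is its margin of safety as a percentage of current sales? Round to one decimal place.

Each unit contributes R$246.60 − R$115.01 = R$131.59. Break-even units = R$5,957,700 ÷ R$131.59 = 45,274.72; break-even revenue = 45,274.72 × R$246.60 = R$11,164,745.19.
Actual sales revenue = 73,460 × R$246.60 = R$18,115,236.00.
Margin of safety = (R$18,115,236.00 − R$11,164,745.19) ÷ R$18,115,236.00 = 38.4%.

38.4%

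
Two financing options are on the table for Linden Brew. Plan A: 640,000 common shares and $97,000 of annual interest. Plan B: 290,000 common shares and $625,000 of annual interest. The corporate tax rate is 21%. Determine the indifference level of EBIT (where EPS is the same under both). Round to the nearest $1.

At indifference, (EBIT − 97,000)(1 − t)/640,000 = (EBIT − 625,000)(1 − t)/290,000.
Cancelling (1 − t) and cross-multiplying: 290,000·(EBIT − 97,000) = 640,000·(EBIT − 625,000).
Solving, EBIT = (625,000·640,000 − 97,000·290,000) / (640,000 − 290,000) = 371,870,000,000 / 350,000 = 1,062,485.71.

$1,062,486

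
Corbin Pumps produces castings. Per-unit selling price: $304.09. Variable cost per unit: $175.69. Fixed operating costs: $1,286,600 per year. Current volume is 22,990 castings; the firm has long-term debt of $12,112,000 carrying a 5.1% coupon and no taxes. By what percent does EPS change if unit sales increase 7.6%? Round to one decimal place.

+21.4%

At 22,990 units, contribution = 22,990 × $128.40 = $2,951,916.00.
Operating income = contribution − fixed costs = $2,951,916.00 − $1,286,600 = $1,665,316.00.
Interest = $617,712.00, so EBIT − I = $1,047,604.00.
Degree of combined leverage = contribution ÷ (EBIT − I) = $2,951,916.00 ÷ $1,047,604.00 = 2.8178.
%ΔEPS = DCL × %ΔSales = 2.8178 × +7.6% = +21.4%.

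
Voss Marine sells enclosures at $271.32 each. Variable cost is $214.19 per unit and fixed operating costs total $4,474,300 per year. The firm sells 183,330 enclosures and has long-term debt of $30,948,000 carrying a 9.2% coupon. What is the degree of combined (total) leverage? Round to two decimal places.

3.32

Total contribution margin = 183,330 × $57.13 = $10,473,642.90.
Operating income = contribution − fixed costs = $10,473,642.90 − $4,474,300 = $5,999,342.90. Interest = $2,847,216.00.
DOL = $10,473,642.90 ÷ $5,999,342.90 = 1.7458; DFL = $5,999,342.90 ÷ $3,152,126.90 = 1.9033.
Combined leverage = 1.7458 × 1.9033 = 3.3228.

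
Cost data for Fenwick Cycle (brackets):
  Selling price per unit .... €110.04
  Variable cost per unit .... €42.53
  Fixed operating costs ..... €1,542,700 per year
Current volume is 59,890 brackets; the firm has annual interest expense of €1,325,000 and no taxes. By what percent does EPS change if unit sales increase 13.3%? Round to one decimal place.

+45.7%

At 59,890 units, contribution = 59,890 × €67.51 = €4,043,173.90.
Subtracting fixed costs: EBIT = €4,043,173.90 − €1,542,700 = €2,500,473.90.
After interest of €1,325,000.00, pre-tax earnings = €1,175,473.90.
Degree of combined leverage = contribution ÷ (EBIT − I) = €4,043,173.90 ÷ €1,175,473.90 = 3.4396.
EPS therefore changes by 3.4396 × (+13.3%) = +45.7%.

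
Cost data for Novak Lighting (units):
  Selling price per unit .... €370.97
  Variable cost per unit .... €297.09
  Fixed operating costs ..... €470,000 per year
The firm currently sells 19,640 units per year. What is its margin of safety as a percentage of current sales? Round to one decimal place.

67.6%

Contribution margin per unit = €370.97 − €297.09 = €73.88. Break-even units = €470,000 ÷ €73.88 = 6,361.67; break-even revenue = 6,361.67 × €370.97 = €2,359,987.82.
Current sales = 19,640 × €370.97 = €7,285,850.80.
Margin of safety = (€7,285,850.80 − €2,359,987.82) ÷ €7,285,850.80 = 67.6%.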